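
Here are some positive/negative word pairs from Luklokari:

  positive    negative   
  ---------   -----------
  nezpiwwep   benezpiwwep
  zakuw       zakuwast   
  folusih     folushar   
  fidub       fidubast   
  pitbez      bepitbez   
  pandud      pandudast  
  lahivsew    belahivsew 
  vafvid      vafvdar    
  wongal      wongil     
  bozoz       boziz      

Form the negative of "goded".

begoded

zakuw and lahivsew both end in -w yet inflect differently (zakuwast, belahivsew), so the final letter is not what conditions the rule; the last vowel is.
"goded" has last vowel 'e'. The stems whose last vowel is 'e' (nezpiwwep → benezpiwwep, lahivsew → belahivsew, pitbez → bepitbez) add the prefix be-.
The other patterns: stems whose last vowel is 'u' add -ast; stems whose last vowel is 'i' delete the last vowel and add -ar; stems whose last vowel is 'a' or 'o' change the last vowel to 'i'.
So goded → begoded.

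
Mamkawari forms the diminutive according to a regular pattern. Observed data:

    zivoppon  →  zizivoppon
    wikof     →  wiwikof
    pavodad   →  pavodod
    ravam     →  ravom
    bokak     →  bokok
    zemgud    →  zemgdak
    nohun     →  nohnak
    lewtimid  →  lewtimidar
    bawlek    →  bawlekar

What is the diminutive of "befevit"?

pavodad and zemgud both end in -d yet inflect differently (pavodod, zemgdak), so the final letter is not what conditions the rule; the last vowel is.
"befevit" has last vowel 'i'. The one such stem in the data (lewtimid → lewtimidar) adds -ar, so the same rule applies.
So befevit → befevitar.

befevitar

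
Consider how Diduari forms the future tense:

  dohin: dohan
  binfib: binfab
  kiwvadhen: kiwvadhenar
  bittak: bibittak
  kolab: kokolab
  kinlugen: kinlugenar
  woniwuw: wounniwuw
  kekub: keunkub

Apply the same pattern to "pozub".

pounzub

kekub and kolab both end in -b yet inflect differently (keunkub, kokolab), so the final letter is not what conditions the rule; the last vowel is.
"pozub" has last vowel 'u'. The stems whose last vowel is 'u' (woniwuw → wounniwuw, kekub → keunkub) insert -un- after the first vowel.
The other patterns: stems whose last vowel is 'e' add -ar; stems whose last vowel is 'a' repeat the first consonant+vowel as a prefix; stems whose last vowel is 'i' change the last vowel to 'a'.
So pozub → pounzub.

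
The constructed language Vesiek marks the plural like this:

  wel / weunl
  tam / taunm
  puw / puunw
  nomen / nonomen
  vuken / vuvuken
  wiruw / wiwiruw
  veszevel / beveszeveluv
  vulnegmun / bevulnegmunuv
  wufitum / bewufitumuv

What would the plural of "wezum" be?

"wezum" has 2 vowels. The stems with 2 vowels (nomen → nonomen, vuken → vuvuken, wiruw → wiwiruw) repeat the first consonant+vowel as a prefix.
The other patterns: stems with 1 vowel insert -un- after the first vowel; stems with 3 vowels add be- … -uv around the stem.
So wezum → wewezum.

wewezum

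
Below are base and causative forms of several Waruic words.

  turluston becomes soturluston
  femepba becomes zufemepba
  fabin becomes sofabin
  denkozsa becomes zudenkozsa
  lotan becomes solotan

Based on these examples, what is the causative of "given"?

sogiven

denkozsa and lotan both have last vowel 'a' yet inflect differently (zudenkozsa, solotan), so the last vowel is not what conditions the rule; whether the stem ends in a vowel or a consonant is.
"given" ends in a consonant. The stems ending in a consonant (turluston → soturluston, fabin → sofabin, lotan → solotan) add the prefix so-.
So given → sogiven.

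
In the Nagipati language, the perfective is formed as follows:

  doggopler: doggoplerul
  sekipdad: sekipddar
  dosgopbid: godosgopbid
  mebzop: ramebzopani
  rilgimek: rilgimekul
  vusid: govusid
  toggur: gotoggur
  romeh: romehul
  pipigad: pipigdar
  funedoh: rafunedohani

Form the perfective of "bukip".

sekipdad and vusid both end in -d yet inflect differently (sekipddar, govusid), so the final letter is not what conditions the rule; the last vowel is.
"bukip" has last vowel 'i'. The stems whose last vowel is 'i' (vusid → govusid, dosgopbid → godosgopbid) add the prefix go-.
The other patterns: stems whose last vowel is 'o' add ra- … -ani around the stem; stems whose last vowel is 'a' delete the last vowel and add -ar; stems whose last vowel is 'e' add -ul.
So bukip → gobukip.

gobukip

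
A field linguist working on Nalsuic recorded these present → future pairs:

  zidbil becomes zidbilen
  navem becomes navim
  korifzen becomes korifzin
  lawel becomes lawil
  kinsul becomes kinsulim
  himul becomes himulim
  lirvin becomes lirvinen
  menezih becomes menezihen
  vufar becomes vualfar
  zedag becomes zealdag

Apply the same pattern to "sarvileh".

sarvilih

lawel and zidbil both end in -l yet inflect differently (lawil, zidbilen), so the final letter is not what conditions the rule; the last vowel is.
"sarvileh" has last vowel 'e'. The stems whose last vowel is 'e' (navem → navim, korifzen → korifzin, lawel → lawil) change the last vowel to 'i'.
The other patterns: stems whose last vowel is 'a' insert -al- after the first vowel; stems whose last vowel is 'i' add -en; stems whose last vowel is 'u' add -im.
So sarvileh → sarvilih.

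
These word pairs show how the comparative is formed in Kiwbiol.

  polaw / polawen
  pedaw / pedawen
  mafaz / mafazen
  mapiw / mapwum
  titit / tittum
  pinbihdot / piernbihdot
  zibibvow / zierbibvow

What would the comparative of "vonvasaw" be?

vonvasawen

"vonvasaw" has last vowel 'a'. The stems whose last vowel is 'a' (polaw → polawen, pedaw → pedawen, mafaz → mafazen) add -en.
The other patterns: stems whose last vowel is 'i' delete the last vowel and add -um; stems whose last vowel is 'o' insert -er- after the first vowel.
So vonvasaw → vonvasawen.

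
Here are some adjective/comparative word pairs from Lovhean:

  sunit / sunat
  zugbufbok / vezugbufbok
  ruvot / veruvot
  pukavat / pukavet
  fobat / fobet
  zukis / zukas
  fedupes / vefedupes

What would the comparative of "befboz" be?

sunit and fobat both end in -t yet inflect differently (sunat, fobet), so the final letter is not what conditions the rule; the last vowel is.
"befboz" has last vowel 'o'. The stems whose last vowel is 'o' (ruvot → veruvot, zugbufbok → vezugbufbok) add the prefix ve-.
The other patterns: stems whose last vowel is 'i' change the last vowel to 'a'; stems whose last vowel is 'a' change the last vowel to 'e'.
So befboz → vebefboz.

vebefboz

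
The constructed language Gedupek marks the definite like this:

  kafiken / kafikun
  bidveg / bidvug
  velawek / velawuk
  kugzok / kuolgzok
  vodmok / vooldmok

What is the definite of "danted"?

velawek and kugzok both end in -k yet inflect differently (velawuk, kuolgzok), so the final letter is not what conditions the rule; the last vowel is.
"danted" has last vowel 'e'. The stems whose last vowel is 'e' (kafiken → kafikun, bidveg → bidvug, velawek → velawuk) change the last vowel to 'u'.
The other pattern: stems whose last vowel is 'o' insert -ol- after the first vowel.
So danted → dantud.

dantud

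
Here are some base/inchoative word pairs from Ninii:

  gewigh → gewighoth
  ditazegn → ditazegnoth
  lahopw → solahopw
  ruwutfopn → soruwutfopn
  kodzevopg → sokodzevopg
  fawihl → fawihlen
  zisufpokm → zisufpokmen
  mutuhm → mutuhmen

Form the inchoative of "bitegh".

ditazegn and ruwutfopn both end in -n yet inflect differently (ditazegnoth, soruwutfopn), so the final letter is not what conditions the rule; the second-to-last letter is.
"bitegh" has second-to-last letter 'g'. The stems whose second-to-last letter is 'g' (gewigh → gewighoth, ditazegn → ditazegnoth) add -oth.
So bitegh → biteghoth.

biteghoth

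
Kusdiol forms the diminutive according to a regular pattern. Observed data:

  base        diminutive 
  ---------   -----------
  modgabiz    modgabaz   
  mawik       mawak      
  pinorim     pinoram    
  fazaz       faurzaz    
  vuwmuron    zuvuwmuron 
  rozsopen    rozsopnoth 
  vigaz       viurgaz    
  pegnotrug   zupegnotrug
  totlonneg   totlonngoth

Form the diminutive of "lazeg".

"lazeg" has last vowel 'e'. The stems whose last vowel is 'e' (totlonneg → totlonngoth, rozsopen → rozsopnoth) delete the last vowel and add -oth.
The other patterns: stems whose last vowel is 'a' insert -ur- after the first vowel; stems whose last vowel is 'o' or 'u' add the prefix zu-; stems whose last vowel is 'i' change the last vowel to 'a'.
So lazeg → lazgoth.

lazgoth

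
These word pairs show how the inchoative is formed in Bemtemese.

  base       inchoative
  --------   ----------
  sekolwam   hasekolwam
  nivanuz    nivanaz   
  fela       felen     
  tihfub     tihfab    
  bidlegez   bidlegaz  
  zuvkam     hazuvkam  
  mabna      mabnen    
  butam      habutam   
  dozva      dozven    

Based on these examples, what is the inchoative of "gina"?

ginen

"gina" ends in -a. The stems ending in -a (mabna → mabnen, dozva → dozven, fela → felen) drop the final letter and add -en.
The other patterns: stems ending in -m add the prefix ha-; stems ending in -b or -z change the last vowel to 'a'.
So gina → ginen.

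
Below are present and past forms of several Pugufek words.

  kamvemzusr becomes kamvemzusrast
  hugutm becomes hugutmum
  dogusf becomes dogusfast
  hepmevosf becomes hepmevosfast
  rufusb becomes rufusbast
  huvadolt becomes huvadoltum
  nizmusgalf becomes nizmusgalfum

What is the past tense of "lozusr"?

lozusrast

dogusf and nizmusgalf both end in -f yet inflect differently (dogusfast, nizmusgalfum), so the final letter is not what conditions the rule; the second-to-last letter is.
"lozusr" has second-to-last letter 's'. The stems whose second-to-last letter is 's' (rufusb → rufusbast, dogusf → dogusfast, hepmevosf → hepmevosfast) add -ast.
The other pattern: stems whose second-to-last letter is 'l' or 't' add -um.
So lozusr → lozusrast.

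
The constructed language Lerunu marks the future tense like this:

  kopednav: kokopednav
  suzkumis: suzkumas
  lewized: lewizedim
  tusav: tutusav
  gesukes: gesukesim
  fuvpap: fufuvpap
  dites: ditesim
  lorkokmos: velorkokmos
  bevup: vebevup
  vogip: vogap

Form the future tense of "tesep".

"tesep" has last vowel 'e'. The stems whose last vowel is 'e' (dites → ditesim, gesukes → gesukesim, lewized → lewizedim) add -im.
So tesep → tesepim.

tesepim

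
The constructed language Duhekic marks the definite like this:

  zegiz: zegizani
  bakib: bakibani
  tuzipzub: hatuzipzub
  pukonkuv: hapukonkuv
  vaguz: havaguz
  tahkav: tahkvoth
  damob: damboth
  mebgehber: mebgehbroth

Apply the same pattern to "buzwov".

buzwvoth

bakib and tuzipzub both end in -b yet inflect differently (bakibani, hatuzipzub), so the final letter is not what conditions the rule; the last vowel is.
"buzwov" has last vowel 'o'. The one such stem in the data (damob → damboth) deletes the last vowel and adds -oth (as do tahkav, mebgehber), so the same rule applies.
The other patterns: stems whose last vowel is 'i' add -ani; stems whose last vowel is 'u' add the prefix ha-.
So buzwov → buzwvoth.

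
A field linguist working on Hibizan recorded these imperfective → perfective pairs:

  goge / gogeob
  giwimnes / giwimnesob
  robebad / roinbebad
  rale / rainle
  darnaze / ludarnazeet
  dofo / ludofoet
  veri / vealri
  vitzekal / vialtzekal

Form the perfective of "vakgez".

goge and rale both end in -e yet inflect differently (gogeob, rainle), so the final letter is not what conditions the rule; the first letter is.
"vakgez" begins with v-. The stems beginning with v- (veri → vealri, vitzekal → vialtzekal) insert -al- after the first vowel.
The other patterns: stems beginning with g- add -ob; stems beginning with r- insert -in- after the first vowel; stems beginning with d- add lu- … -et around the stem.
So vakgez → vaalkgez.

vaalkgez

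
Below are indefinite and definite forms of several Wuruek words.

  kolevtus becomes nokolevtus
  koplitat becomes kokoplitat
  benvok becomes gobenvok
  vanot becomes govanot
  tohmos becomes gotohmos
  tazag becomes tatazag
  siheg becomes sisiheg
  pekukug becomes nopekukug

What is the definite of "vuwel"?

vuvuwel

tohmos and kolevtus both end in -s yet inflect differently (gotohmos, nokolevtus), so the final letter is not what conditions the rule; the last vowel is.
"vuwel" has last vowel 'e'. The one such stem in the data (siheg → sisiheg) repeats the first consonant+vowel as a prefix (as do tazag, koplitat), so the same rule applies.
The other patterns: stems whose last vowel is 'o' add the prefix go-; stems whose last vowel is 'u' add the prefix no-.
So vuwel → vuvuwel.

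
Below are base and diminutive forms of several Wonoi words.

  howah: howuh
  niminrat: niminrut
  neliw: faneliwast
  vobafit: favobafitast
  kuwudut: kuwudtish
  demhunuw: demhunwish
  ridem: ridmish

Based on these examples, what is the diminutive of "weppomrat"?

niminrat and vobafit both end in -t yet inflect differently (niminrut, favobafitast), so the final letter is not what conditions the rule; the last vowel is.
"weppomrat" has last vowel 'a'. The stems whose last vowel is 'a' (howah → howuh, niminrat → niminrut) change the last vowel to 'u'.
The other patterns: stems whose last vowel is 'i' add fa- … -ast around the stem; stems whose last vowel is 'e' or 'u' delete the last vowel and add -ish.
So weppomrat → weppomrut.

weppomrut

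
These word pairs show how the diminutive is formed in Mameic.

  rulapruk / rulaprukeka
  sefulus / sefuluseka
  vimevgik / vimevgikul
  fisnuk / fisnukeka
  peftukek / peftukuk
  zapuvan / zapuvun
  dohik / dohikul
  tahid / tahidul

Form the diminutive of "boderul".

dohik and fisnuk both end in -k yet inflect differently (dohikul, fisnukeka), so the final letter is not what conditions the rule; the last vowel is.
"boderul" has last vowel 'u'. The stems whose last vowel is 'u' (fisnuk → fisnukeka, rulapruk → rulaprukeka, sefulus → sefuluseka) add -eka.
The other patterns: stems whose last vowel is 'i' add -ul; stems whose last vowel is 'a' or 'e' change the last vowel to 'u'.
So boderul → boderuleka.

boderuleka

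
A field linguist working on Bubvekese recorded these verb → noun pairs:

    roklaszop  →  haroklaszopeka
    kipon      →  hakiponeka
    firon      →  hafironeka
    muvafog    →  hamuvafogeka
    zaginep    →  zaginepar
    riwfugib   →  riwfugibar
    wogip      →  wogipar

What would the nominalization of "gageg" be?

roklaszop and zaginep both end in -p yet inflect differently (haroklaszopeka, zaginepar), so the final letter is not what conditions the rule; the last vowel is.
"gageg" has last vowel 'e'. The one such stem in the data (zaginep → zaginepar) adds -ar, so the same rule applies.
So gageg → gagegar.

gagegar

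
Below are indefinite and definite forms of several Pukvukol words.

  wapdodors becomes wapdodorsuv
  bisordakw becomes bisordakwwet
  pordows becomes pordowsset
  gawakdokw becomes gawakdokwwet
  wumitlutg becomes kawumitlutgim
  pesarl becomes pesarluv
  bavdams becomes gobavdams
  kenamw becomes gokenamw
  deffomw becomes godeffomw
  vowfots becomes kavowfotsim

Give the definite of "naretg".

wapdodors and vowfots both end in -s yet inflect differently (wapdodorsuv, kavowfotsim), so the final letter is not what conditions the rule; the second-to-last letter is.
"naretg" has second-to-last letter 't'. The stems whose second-to-last letter is 't' (vowfots → kavowfotsim, wumitlutg → kawumitlutgim) add ka- … -im around the stem.
The other patterns: stems whose second-to-last letter is 'r' add -uv; stems whose second-to-last letter is 'm' add the prefix go-; stems whose second-to-last letter is 'k' or 'w' double the final consonant and add -et.
So naretg → kanaretgim.

kanaretgim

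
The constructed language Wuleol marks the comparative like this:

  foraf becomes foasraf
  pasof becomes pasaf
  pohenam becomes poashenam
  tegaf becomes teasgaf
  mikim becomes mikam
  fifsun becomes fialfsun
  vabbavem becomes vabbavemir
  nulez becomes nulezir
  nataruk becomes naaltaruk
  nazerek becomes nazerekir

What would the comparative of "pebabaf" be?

peasbabaf

tegaf and pasof both end in -f yet inflect differently (teasgaf, pasaf), so the final letter is not what conditions the rule; the last vowel is.
"pebabaf" has last vowel 'a'. The stems whose last vowel is 'a' (tegaf → teasgaf, pohenam → poashenam, foraf → foasraf) insert -as- after the first vowel.
The other patterns: stems whose last vowel is 'u' insert -al- after the first vowel; stems whose last vowel is 'i' or 'o' change the last vowel to 'a'; stems whose last vowel is 'e' add -ir.
So pebabaf → peasbabaf.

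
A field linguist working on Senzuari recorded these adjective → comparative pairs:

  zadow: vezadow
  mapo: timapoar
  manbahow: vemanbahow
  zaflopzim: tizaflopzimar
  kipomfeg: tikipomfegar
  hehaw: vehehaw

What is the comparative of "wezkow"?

vewezkow

"wezkow" ends in -w. The stems ending in -w (hehaw → vehehaw, zadow → vezadow, manbahow → vemanbahow) add the prefix ve-.
The other pattern: stems ending in -g, -m or -o add ti- … -ar around the stem.
So wezkow → vewezkow.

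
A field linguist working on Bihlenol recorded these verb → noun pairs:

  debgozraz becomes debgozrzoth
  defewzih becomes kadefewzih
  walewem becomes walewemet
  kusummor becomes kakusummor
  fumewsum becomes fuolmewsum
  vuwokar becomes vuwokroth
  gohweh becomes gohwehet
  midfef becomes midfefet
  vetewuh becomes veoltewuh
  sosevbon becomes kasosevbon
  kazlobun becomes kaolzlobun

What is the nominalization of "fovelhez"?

walewem and fumewsum both end in -m yet inflect differently (walewemet, fuolmewsum), so the final letter is not what conditions the rule; the last vowel is.
"fovelhez" has last vowel 'e'. The stems whose last vowel is 'e' (walewem → walewemet, gohweh → gohwehet, midfef → midfefet) add -et.
The other patterns: stems whose last vowel is 'a' delete the last vowel and add -oth; stems whose last vowel is 'u' insert -ol- after the first vowel; stems whose last vowel is 'i' or 'o' add the prefix ka-.
So fovelhez → fovelhezet.

fovelhezet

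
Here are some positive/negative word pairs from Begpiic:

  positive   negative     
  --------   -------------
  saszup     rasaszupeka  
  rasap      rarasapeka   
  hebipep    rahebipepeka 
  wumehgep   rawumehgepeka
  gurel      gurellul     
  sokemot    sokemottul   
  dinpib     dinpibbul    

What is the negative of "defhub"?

hebipep and gurel both have last vowel 'e' yet inflect differently (rahebipepeka, gurellul), so the last vowel is not what conditions the rule; the final letter is.
"defhub" ends in -b. The one such stem in the data (dinpib → dinpibbul) doubles the final consonant and adds -ul (as do gurel, sokemot), so the same rule applies.
So defhub → defhubbul.

defhubbul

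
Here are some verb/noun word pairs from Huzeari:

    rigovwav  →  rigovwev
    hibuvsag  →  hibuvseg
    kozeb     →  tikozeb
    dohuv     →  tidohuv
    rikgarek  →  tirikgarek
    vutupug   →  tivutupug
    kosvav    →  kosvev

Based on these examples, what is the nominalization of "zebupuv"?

tizebupuv

rigovwav and dohuv both end in -v yet inflect differently (rigovwev, tidohuv), so the final letter is not what conditions the rule; the last vowel is.
"zebupuv" has last vowel 'u'. The stems whose last vowel is 'u' (dohuv → tidohuv, vutupug → tivutupug) add the prefix ti-.
The other pattern: stems whose last vowel is 'a' change the last vowel to 'e'.
So zebupuv → tizebupuv.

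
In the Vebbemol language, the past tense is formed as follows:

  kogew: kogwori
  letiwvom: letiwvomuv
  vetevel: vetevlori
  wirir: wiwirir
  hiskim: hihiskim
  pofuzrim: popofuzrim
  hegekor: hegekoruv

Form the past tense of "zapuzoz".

zapuzozuv

wirir and hegekor both end in -r yet inflect differently (wiwirir, hegekoruv), so the final letter is not what conditions the rule; the last vowel is.
"zapuzoz" has last vowel 'o'. The stems whose last vowel is 'o' (hegekor → hegekoruv, letiwvom → letiwvomuv) add -uv.
The other patterns: stems whose last vowel is 'i' repeat the first consonant+vowel as a prefix; stems whose last vowel is 'e' delete the last vowel and add -ori.
So zapuzoz → zapuzozuv.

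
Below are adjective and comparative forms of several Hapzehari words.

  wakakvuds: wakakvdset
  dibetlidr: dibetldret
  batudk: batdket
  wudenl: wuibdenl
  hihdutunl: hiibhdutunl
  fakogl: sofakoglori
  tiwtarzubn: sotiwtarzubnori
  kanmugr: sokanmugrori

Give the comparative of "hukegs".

sohukegsori

wudenl and fakogl both end in -l yet inflect differently (wuibdenl, sofakoglori), so the final letter is not what conditions the rule; the second-to-last letter is.
"hukegs" has second-to-last letter 'g'. The stems whose second-to-last letter is 'g' (fakogl → sofakoglori, kanmugr → sokanmugrori) add so- … -ori around the stem.
The other patterns: stems whose second-to-last letter is 'd' delete the last vowel and add -et; stems whose second-to-last letter is 'n' insert -ib- after the first vowel.
So hukegs → sohukegsori.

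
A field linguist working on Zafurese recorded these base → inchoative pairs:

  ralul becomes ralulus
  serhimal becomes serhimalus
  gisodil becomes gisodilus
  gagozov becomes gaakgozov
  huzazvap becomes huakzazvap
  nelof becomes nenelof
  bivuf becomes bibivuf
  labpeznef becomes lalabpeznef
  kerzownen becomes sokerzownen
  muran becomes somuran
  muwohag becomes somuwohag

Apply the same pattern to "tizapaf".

titizapaf

"tizapaf" ends in -f. The stems ending in -f (nelof → nenelof, bivuf → bibivuf, labpeznef → lalabpeznef) repeat the first consonant+vowel as a prefix.
The other patterns: stems ending in -l add -us; stems ending in -p or -v insert -ak- after the first vowel; stems ending in -g or -n add the prefix so-.
So tizapaf → titizapaf.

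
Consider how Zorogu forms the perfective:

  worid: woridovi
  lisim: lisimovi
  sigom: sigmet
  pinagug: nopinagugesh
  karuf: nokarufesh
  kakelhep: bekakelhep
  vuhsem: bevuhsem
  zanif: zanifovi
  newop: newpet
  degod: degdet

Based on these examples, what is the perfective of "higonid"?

higonidovi

"higonid" has last vowel 'i'. The stems whose last vowel is 'i' (worid → woridovi, lisim → lisimovi, zanif → zanifovi) add -ovi.
The other patterns: stems whose last vowel is 'o' delete the last vowel and add -et; stems whose last vowel is 'e' add the prefix be-; stems whose last vowel is 'u' add no- … -esh around the stem.
So higonid → higonidovi.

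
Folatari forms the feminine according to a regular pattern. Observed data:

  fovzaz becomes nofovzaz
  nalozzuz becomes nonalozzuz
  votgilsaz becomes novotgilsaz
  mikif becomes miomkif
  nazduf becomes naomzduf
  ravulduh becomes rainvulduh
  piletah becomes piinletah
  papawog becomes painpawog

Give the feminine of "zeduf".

zeomduf

nalozzuz and nazduf both have last vowel 'u' yet inflect differently (nonalozzuz, naomzduf), so the last vowel is not what conditions the rule; the final letter is.
"zeduf" ends in -f. The stems ending in -f (mikif → miomkif, nazduf → naomzduf) insert -om- after the first vowel.
The other patterns: stems ending in -z add the prefix no-; stems ending in -g or -h insert -in- after the first vowel.
So zeduf → zeomduf.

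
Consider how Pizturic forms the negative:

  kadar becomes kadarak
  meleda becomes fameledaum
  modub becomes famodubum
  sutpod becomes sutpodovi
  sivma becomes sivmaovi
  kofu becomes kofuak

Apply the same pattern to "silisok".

silisokovi

sivma and meleda both end in -a yet inflect differently (sivmaovi, fameledaum), so the final letter is not what conditions the rule; the first letter is.
"silisok" begins with s-. The stems beginning with s- (sivma → sivmaovi, sutpod → sutpodovi) add -ovi.
The other patterns: stems beginning with m- add fa- … -um around the stem; stems beginning with k- add -ak.
So silisok → silisokovi.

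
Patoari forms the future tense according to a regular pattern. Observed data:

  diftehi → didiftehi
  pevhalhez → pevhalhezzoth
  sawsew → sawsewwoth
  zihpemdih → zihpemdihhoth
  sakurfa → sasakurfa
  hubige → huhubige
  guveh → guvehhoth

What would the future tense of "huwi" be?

huhuwi

hubige and guveh both have last vowel 'e' yet inflect differently (huhubige, guvehhoth), so the last vowel is not what conditions the rule; whether the stem ends in a vowel or a consonant is.
"huwi" ends in a vowel. The stems ending in a vowel (diftehi → didiftehi, hubige → huhubige, sakurfa → sasakurfa) repeat the first consonant+vowel as a prefix.
So huwi → huhuwi.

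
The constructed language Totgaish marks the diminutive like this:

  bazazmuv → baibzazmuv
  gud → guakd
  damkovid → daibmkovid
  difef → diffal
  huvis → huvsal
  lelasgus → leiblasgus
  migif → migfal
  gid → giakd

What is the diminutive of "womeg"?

huvis and lelasgus both end in -s yet inflect differently (huvsal, leiblasgus), so the final letter is not what conditions the rule; the number of vowels is.
"womeg" has 2 vowels. The stems with 2 vowels (huvis → huvsal, difef → diffal, migif → migfal) delete the last vowel and add -al.
The other patterns: stems with 1 vowel insert -ak- after the first vowel; stems with 3 vowels insert -ib- after the first vowel.
So womeg → womgal.

womgal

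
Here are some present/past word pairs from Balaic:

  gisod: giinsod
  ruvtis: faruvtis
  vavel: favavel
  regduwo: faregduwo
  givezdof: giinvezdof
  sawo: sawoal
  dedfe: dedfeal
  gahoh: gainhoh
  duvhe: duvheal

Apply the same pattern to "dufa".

sawo and regduwo both end in -o yet inflect differently (sawoal, faregduwo), so the final letter is not what conditions the rule; the first letter is.
"dufa" begins with d-. The stems beginning with d- (dedfe → dedfeal, duvhe → duvheal) add -al.
The other patterns: stems beginning with g- insert -in- after the first vowel; stems beginning with r- or v- add the prefix fa-.
So dufa → dufaal.

dufaal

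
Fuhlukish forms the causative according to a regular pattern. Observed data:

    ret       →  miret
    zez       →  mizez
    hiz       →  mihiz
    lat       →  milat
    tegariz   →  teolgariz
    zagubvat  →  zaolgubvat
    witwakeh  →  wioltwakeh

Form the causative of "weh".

miweh

zez and tegariz both end in -z yet inflect differently (mizez, teolgariz), so the final letter is not what conditions the rule; the number of vowels is.
"weh" has 1 vowel. The stems with 1 vowel (ret → miret, zez → mizez, hiz → mihiz) add the prefix mi-.
So weh → miweh.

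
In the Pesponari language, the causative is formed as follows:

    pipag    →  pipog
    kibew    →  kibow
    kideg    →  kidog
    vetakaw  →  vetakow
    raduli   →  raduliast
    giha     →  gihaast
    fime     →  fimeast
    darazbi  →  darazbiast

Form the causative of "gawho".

pipag and giha both have last vowel 'a' yet inflect differently (pipog, gihaast), so the last vowel is not what conditions the rule; whether the stem ends in a vowel or a consonant is.
"gawho" ends in a vowel. The stems ending in a vowel (raduli → raduliast, giha → gihaast, fime → fimeast) add -ast.
The other pattern: stems ending in a consonant change the last vowel to 'o'.
So gawho → gawhoast.

gawhoast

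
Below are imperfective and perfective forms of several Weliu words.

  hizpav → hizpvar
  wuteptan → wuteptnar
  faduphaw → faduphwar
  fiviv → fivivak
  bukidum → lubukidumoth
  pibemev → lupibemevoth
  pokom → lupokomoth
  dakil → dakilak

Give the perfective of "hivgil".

fiviv and hizpav both end in -v yet inflect differently (fivivak, hizpvar), so the final letter is not what conditions the rule; the last vowel is.
"hivgil" has last vowel 'i'. The stems whose last vowel is 'i' (fiviv → fivivak, dakil → dakilak) add -ak.
The other patterns: stems whose last vowel is 'a' delete the last vowel and add -ar; stems whose last vowel is 'e', 'o' or 'u' add lu- … -oth around the stem.
So hivgil → hivgilak.

hivgilak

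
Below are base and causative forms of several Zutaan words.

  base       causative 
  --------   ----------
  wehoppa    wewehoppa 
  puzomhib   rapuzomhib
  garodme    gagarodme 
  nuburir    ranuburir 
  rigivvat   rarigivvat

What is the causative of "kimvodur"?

"kimvodur" ends in a consonant. The stems ending in a consonant (rigivvat → rarigivvat, puzomhib → rapuzomhib, nuburir → ranuburir) add the prefix ra-.
The other pattern: stems ending in a vowel repeat the first consonant+vowel as a prefix.
So kimvodur → rakimvodur.

rakimvodur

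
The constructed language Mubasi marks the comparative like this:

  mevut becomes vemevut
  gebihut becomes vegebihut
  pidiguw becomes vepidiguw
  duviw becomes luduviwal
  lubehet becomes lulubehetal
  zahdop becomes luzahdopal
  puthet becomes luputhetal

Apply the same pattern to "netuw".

venetuw

pidiguw and duviw both end in -w yet inflect differently (vepidiguw, luduviwal), so the final letter is not what conditions the rule; the last vowel is.
"netuw" has last vowel 'u'. The stems whose last vowel is 'u' (mevut → vemevut, gebihut → vegebihut, pidiguw → vepidiguw) add the prefix ve-.
The other pattern: stems whose last vowel is 'e', 'i' or 'o' add lu- … -al around the stem.
So netuw → venetuw.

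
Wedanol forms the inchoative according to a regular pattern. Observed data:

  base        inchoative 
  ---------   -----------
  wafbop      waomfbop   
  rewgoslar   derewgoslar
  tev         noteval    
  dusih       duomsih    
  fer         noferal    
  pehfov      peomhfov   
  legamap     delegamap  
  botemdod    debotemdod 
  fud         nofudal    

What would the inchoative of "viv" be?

tev and pehfov both end in -v yet inflect differently (noteval, peomhfov), so the final letter is not what conditions the rule; the number of vowels is.
"viv" has 1 vowel. The stems with 1 vowel (fud → nofudal, fer → noferal, tev → noteval) add no- … -al around the stem.
So viv → novival.

novival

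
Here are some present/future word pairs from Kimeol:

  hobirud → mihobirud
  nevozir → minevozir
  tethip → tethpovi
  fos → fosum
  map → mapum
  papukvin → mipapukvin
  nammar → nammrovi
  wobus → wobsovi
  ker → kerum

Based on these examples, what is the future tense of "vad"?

fos and wobus both end in -s yet inflect differently (fosum, wobsovi), so the final letter is not what conditions the rule; the number of vowels is.
"vad" has 1 vowel. The stems with 1 vowel (map → mapum, ker → kerum, fos → fosum) add -um.
The other patterns: stems with 2 vowels delete the last vowel and add -ovi; stems with 3 vowels add the prefix mi-.
So vad → vadum.

vadum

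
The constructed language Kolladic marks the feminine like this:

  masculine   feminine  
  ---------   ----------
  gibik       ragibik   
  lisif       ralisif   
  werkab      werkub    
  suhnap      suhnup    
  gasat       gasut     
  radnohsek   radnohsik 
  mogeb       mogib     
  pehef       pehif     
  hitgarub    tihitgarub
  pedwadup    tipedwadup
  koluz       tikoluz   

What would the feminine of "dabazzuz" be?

tidabazzuz

"dabazzuz" has last vowel 'u'. The stems whose last vowel is 'u' (hitgarub → tihitgarub, pedwadup → tipedwadup, koluz → tikoluz) add the prefix ti-.
The other patterns: stems whose last vowel is 'i' add the prefix ra-; stems whose last vowel is 'a' change the last vowel to 'u'; stems whose last vowel is 'e' change the last vowel to 'i'.
So dabazzuz → tidabazzuz.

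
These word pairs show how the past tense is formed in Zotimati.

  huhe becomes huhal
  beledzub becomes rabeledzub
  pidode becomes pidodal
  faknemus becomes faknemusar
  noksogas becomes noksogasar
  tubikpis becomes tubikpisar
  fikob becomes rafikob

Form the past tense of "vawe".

vawal

faknemus and beledzub both have last vowel 'u' yet inflect differently (faknemusar, rabeledzub), so the last vowel is not what conditions the rule; the final letter is.
"vawe" ends in -e. The stems ending in -e (pidode → pidodal, huhe → huhal) drop the final letter and add -al.
The other patterns: stems ending in -s add -ar; stems ending in -b add the prefix ra-.
So vawe → vawal.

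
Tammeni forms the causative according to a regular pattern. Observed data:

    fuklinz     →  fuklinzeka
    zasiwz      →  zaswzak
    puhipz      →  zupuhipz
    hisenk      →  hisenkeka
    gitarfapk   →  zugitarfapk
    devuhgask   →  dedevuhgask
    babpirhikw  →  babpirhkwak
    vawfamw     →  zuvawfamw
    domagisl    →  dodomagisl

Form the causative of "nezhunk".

fuklinz and zasiwz both end in -z yet inflect differently (fuklinzeka, zaswzak), so the final letter is not what conditions the rule; the second-to-last letter is.
"nezhunk" has second-to-last letter 'n'. The stems whose second-to-last letter is 'n' (hisenk → hisenkeka, fuklinz → fuklinzeka) add -eka.
The other patterns: stems whose second-to-last letter is 'k' or 'w' delete the last vowel and add -ak; stems whose second-to-last letter is 's' repeat the first consonant+vowel as a prefix; stems whose second-to-last letter is 'm' or 'p' add the prefix zu-.
So nezhunk → nezhunkeka.

nezhunkeka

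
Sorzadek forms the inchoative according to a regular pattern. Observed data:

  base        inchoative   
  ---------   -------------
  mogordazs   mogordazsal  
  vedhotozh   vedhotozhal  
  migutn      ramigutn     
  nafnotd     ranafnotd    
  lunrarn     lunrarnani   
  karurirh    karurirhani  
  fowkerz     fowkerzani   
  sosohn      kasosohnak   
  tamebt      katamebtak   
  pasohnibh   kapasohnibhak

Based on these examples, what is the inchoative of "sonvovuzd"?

migutn and lunrarn both end in -n yet inflect differently (ramigutn, lunrarnani), so the final letter is not what conditions the rule; the second-to-last letter is.
"sonvovuzd" has second-to-last letter 'z'. The stems whose second-to-last letter is 'z' (mogordazs → mogordazsal, vedhotozh → vedhotozhal) add -al.
The other patterns: stems whose second-to-last letter is 't' add the prefix ra-; stems whose second-to-last letter is 'r' add -ani; stems whose second-to-last letter is 'b' or 'h' add ka- … -ak around the stem.
So sonvovuzd → sonvovuzdal.

sonvovuzdal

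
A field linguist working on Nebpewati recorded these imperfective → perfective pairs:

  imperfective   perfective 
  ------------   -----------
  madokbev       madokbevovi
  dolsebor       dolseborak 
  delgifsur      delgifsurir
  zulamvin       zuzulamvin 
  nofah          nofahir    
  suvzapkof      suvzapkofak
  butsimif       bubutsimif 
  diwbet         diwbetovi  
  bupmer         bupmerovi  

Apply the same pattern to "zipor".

ziporak

butsimif and suvzapkof both end in -f yet inflect differently (bubutsimif, suvzapkofak), so the final letter is not what conditions the rule; the last vowel is.
"zipor" has last vowel 'o'. The stems whose last vowel is 'o' (suvzapkof → suvzapkofak, dolsebor → dolseborak) add -ak.
So zipor → ziporak.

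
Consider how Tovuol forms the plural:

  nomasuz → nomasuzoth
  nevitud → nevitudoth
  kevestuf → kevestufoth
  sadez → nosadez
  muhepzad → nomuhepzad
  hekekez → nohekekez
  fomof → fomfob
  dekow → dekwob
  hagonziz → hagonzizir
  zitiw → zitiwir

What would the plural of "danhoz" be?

danhzob

nomasuz and sadez both end in -z yet inflect differently (nomasuzoth, nosadez), so the final letter is not what conditions the rule; the last vowel is.
"danhoz" has last vowel 'o'. The stems whose last vowel is 'o' (fomof → fomfob, dekow → dekwob) delete the last vowel and add -ob.
So danhoz → danhzob.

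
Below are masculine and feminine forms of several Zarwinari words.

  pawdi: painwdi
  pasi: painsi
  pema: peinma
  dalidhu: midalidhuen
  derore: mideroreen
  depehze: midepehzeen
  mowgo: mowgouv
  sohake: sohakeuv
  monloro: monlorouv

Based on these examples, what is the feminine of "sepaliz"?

sepalizuv

derore and sohake both end in -e yet inflect differently (mideroreen, sohakeuv), so the final letter is not what conditions the rule; the first letter is.
"sepaliz" begins with s-. The one such stem in the data (sohake → sohakeuv) adds -uv, so the same rule applies.
The other patterns: stems beginning with p- insert -in- after the first vowel; stems beginning with d- add mi- … -en around the stem.
So sepaliz → sepalizuv.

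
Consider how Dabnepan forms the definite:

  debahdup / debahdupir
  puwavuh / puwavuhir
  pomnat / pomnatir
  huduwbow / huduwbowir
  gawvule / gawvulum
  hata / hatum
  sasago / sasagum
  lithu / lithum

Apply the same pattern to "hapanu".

pomnat and hata both have last vowel 'a' yet inflect differently (pomnatir, hatum), so the last vowel is not what conditions the rule; whether the stem ends in a vowel or a consonant is.
"hapanu" ends in a vowel. The stems ending in a vowel (gawvule → gawvulum, hata → hatum, sasago → sasagum) drop the final letter and add -um.
The other pattern: stems ending in a consonant add -ir.
So hapanu → hapanum.

hapanum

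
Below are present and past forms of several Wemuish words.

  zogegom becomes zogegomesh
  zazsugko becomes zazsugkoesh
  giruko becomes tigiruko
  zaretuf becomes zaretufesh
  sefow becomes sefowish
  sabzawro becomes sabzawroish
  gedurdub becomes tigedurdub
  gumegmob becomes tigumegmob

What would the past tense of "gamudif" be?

giruko and zazsugko both end in -o yet inflect differently (tigiruko, zazsugkoesh), so the final letter is not what conditions the rule; the first letter is.
"gamudif" begins with g-. The stems beginning with g- (gedurdub → tigedurdub, giruko → tigiruko, gumegmob → tigumegmob) add the prefix ti-.
So gamudif → tigamudif.

tigamudif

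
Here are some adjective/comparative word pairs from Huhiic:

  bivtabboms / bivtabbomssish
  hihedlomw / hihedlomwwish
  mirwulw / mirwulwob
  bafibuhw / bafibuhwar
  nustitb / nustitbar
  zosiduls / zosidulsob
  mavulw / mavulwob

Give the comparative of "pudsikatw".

pudsikatwar

"pudsikatw" has second-to-last letter 't'. The one such stem in the data (nustitb → nustitbar) adds -ar, so the same rule applies.
So pudsikatw → pudsikatwar.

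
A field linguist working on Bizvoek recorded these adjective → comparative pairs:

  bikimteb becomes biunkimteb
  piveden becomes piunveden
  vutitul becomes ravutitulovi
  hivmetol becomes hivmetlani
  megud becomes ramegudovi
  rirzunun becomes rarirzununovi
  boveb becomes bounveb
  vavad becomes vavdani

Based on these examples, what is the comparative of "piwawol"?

piwawlani

piveden and rirzunun both end in -n yet inflect differently (piunveden, rarirzununovi), so the final letter is not what conditions the rule; the last vowel is.
"piwawol" has last vowel 'o'. The one such stem in the data (hivmetol → hivmetlani) deletes the last vowel and adds -ani (as does vavad), so the same rule applies.
So piwawol → piwawlani.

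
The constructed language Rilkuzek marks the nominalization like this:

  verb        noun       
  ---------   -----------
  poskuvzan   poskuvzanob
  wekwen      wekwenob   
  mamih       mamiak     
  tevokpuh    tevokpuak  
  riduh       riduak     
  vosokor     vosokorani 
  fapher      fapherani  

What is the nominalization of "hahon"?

hahonob

"hahon" ends in -n. The stems ending in -n (poskuvzan → poskuvzanob, wekwen → wekwenob) add -ob.
The other patterns: stems ending in -h drop the final letter and add -ak; stems ending in -r add -ani.
So hahon → hahonob.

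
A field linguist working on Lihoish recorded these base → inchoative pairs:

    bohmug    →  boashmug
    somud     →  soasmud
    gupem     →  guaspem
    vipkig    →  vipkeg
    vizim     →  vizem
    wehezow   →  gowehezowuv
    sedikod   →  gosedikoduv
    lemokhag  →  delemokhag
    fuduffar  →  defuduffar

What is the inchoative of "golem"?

goaslem

"golem" has last vowel 'e'. The one such stem in the data (gupem → guaspem) inserts -as- after the first vowel (as do bohmug, somud), so the same rule applies.
So golem → goaslem.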